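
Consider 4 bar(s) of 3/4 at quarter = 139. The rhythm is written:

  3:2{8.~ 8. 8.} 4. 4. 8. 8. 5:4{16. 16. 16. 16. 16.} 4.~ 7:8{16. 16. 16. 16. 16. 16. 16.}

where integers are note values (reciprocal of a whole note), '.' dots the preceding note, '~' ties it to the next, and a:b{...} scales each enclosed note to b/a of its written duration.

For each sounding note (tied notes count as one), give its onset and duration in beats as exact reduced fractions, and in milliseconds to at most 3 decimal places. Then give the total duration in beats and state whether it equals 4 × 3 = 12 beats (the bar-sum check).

1) 0.0ms=0b +431.655ms=1b
2) 431.655ms=1b +215.827ms=1/2b
3) 647.482ms=3/2b +647.482ms=3/2b
4) 1294.964ms=3b +647.482ms=3/2b
5) 1942.446ms=9/2b +323.741ms=3/4b
6) 2266.187ms=21/4b +323.741ms=3/4b
7) 2589.928ms=6b +129.496ms=3/10b
8) 2719.424ms=63/10b +129.496ms=3/10b
9) 2848.921ms=33/5b +129.496ms=3/10b
10) 2978.417ms=69/10b +129.496ms=3/10b
11) 3107.914ms=36/5b +129.496ms=3/10b
12) 3237.41ms=15/2b +832.477ms=27/14b
13) 4069.887ms=66/7b +184.995ms=3/7b
14) 4254.882ms=69/7b +184.995ms=3/7b
15) 4439.877ms=72/7b +184.995ms=3/7b
16) 4624.872ms=75/7b +184.995ms=3/7b
17) 4809.866ms=78/7b +184.995ms=3/7b
18) 4994.861ms=81/7b +184.995ms=3/7b
Σ=12b of 12 (139bpm 3/4) — PASS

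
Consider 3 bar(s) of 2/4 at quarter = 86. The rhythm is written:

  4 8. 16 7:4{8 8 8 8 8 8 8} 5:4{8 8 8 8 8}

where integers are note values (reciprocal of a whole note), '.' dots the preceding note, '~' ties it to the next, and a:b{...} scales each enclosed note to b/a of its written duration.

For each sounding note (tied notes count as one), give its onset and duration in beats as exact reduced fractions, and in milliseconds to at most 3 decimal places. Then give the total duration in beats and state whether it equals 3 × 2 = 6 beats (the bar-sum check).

1) 0.0ms=0b +697.674ms=1b
2) 697.674ms=1b +523.256ms=3/4b
3) 1220.93ms=7/4b +174.419ms=1/4b
4) 1395.349ms=2b +199.336ms=2/7b
5) 1594.684ms=16/7b +199.336ms=2/7b
6) 1794.02ms=18/7b +199.336ms=2/7b
7) 1993.355ms=20/7b +199.336ms=2/7b
8) 2192.691ms=22/7b +199.336ms=2/7b
9) 2392.027ms=24/7b +199.336ms=2/7b
10) 2591.362ms=26/7b +199.336ms=2/7b
11) 2790.698ms=4b +279.07ms=2/5b
12) 3069.767ms=22/5b +279.07ms=2/5b
13) 3348.837ms=24/5b +279.07ms=2/5b
14) 3627.907ms=26/5b +279.07ms=2/5b
15) 3906.977ms=28/5b +279.07ms=2/5b
Σ=6b of 6 (86bpm 2/4) — PASS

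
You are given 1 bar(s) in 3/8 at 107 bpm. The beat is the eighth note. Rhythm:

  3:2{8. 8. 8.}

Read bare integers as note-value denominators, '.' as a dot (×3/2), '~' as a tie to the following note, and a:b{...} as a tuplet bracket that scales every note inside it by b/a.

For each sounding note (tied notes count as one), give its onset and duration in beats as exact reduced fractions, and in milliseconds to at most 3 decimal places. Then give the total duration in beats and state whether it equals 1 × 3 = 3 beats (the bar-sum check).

1) 0.0ms=0b +560.748ms=1b
2) 560.748ms=1b +560.748ms=1b
3) 1121.495ms=2b +560.748ms=1b
Σ=3b of 3 (107bpm 3/8) — PASS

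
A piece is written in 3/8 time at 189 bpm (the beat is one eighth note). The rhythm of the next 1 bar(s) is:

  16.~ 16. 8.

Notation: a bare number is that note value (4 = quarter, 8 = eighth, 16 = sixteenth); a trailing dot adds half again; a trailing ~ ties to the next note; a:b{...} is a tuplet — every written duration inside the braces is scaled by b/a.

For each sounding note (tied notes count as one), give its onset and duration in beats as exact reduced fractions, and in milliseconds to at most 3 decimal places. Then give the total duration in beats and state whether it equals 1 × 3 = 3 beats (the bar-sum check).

1) 0.0ms=0b +476.19ms=3/2b
2) 476.19ms=3/2b +476.19ms=3/2b
Σ=3b of 3 (189bpm 3/8) — PASS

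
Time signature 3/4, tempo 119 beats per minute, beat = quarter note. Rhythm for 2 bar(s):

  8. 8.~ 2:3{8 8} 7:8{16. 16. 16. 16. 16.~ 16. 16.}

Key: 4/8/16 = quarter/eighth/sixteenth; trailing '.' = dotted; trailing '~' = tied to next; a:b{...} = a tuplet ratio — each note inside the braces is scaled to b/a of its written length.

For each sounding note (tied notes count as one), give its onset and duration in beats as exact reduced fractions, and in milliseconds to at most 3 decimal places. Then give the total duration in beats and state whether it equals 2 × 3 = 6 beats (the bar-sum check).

1) 0.0ms=0b +378.151ms=3/4b
2) 378.151ms=3/4b +756.303ms=3/2b
3) 1134.454ms=9/4b +378.151ms=3/4b
4) 1512.605ms=3b +216.086ms=3/7b
5) 1728.691ms=24/7b +216.086ms=3/7b
6) 1944.778ms=27/7b +216.086ms=3/7b
7) 2160.864ms=30/7b +216.086ms=3/7b
8) 2376.951ms=33/7b +432.173ms=6/7b
9) 2809.124ms=39/7b +216.086ms=3/7b
Σ=6b of 6 (119bpm 3/4) — PASS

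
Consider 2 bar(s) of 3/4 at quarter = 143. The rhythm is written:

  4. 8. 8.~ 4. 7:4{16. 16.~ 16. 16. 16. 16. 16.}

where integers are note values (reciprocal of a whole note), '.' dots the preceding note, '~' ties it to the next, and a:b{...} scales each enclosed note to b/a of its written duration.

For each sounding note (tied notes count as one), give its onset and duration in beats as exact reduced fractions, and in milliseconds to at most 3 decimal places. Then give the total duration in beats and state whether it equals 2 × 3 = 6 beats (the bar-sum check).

1) 0.0ms=0b +629.371ms=3/2b
2) 629.371ms=3/2b +314.685ms=3/4b
3) 944.056ms=9/4b +944.056ms=9/4b
4) 1888.112ms=9/2b +89.91ms=3/14b
5) 1978.022ms=33/7b +179.82ms=3/7b
6) 2157.842ms=36/7b +89.91ms=3/14b
7) 2247.752ms=75/14b +89.91ms=3/14b
8) 2337.662ms=39/7b +89.91ms=3/14b
9) 2427.572ms=81/14b +89.91ms=3/14b
Σ=6b of 6 (143bpm 3/4) — PASS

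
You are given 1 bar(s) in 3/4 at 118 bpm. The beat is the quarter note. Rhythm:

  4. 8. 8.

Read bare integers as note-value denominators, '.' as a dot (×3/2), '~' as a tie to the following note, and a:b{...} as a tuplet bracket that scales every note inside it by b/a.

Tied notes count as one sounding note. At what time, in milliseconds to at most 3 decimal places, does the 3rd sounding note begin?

note 3 onset = 9/4b = 1144.068ms

1. 0.0ms @ 0 + 762.712ms (3/2)
2. 762.712ms @ 3/2 + 381.356ms (3/4)
3. 1144.068ms @ 9/4 + 381.356ms (3/4)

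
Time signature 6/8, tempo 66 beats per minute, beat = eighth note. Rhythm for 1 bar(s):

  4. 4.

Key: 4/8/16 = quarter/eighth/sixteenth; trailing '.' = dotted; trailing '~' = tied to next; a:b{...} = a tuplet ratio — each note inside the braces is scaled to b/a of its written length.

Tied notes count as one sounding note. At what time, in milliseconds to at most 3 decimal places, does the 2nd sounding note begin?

note 2 onset = 3b = 2727.273ms

1. 0.0ms @ 0 + 2727.273ms (3)
2. 2727.273ms @ 3 + 2727.273ms (3)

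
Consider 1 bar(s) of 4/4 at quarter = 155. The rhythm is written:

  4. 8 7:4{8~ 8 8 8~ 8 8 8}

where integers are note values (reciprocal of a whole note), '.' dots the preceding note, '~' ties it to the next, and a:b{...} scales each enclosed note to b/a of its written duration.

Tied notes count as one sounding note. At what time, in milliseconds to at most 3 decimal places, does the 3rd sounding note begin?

1. 0.0ms @ 0 + 580.645ms (3/2)
2. 580.645ms @ 3/2 + 193.548ms (1/2)
3. 774.194ms @ 2 + 221.198ms (4/7)
4. 995.392ms @ 18/7 + 110.599ms (2/7)
5. 1105.991ms @ 20/7 + 221.198ms (4/7)
6. 1327.189ms @ 24/7 + 110.599ms (2/7)
7. 1437.788ms @ 26/7 + 110.599ms (2/7)

note 3 onset = 2b = 774.194ms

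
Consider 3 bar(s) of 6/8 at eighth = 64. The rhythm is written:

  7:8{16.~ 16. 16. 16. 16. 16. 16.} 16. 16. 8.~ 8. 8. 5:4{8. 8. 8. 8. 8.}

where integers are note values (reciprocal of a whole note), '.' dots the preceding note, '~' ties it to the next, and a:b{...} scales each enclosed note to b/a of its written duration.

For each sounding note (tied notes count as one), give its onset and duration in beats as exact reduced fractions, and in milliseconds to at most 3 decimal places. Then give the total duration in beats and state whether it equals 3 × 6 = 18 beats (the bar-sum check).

1) 0.0ms=0b +1607.143ms=12/7b
2) 1607.143ms=12/7b +803.571ms=6/7b
3) 2410.714ms=18/7b +803.571ms=6/7b
4) 3214.286ms=24/7b +803.571ms=6/7b
5) 4017.857ms=30/7b +803.571ms=6/7b
6) 4821.429ms=36/7b +803.571ms=6/7b
7) 5625.0ms=6b +703.125ms=3/4b
8) 6328.125ms=27/4b +703.125ms=3/4b
9) 7031.25ms=15/2b +2812.5ms=3b
10) 9843.75ms=21/2b +1406.25ms=3/2b
11) 11250.0ms=12b +1125.0ms=6/5b
12) 12375.0ms=66/5b +1125.0ms=6/5b
13) 13500.0ms=72/5b +1125.0ms=6/5b
14) 14625.0ms=78/5b +1125.0ms=6/5b
15) 15750.0ms=84/5b +1125.0ms=6/5b
Σ=18b of 18 (64bpm 6/8) — PASS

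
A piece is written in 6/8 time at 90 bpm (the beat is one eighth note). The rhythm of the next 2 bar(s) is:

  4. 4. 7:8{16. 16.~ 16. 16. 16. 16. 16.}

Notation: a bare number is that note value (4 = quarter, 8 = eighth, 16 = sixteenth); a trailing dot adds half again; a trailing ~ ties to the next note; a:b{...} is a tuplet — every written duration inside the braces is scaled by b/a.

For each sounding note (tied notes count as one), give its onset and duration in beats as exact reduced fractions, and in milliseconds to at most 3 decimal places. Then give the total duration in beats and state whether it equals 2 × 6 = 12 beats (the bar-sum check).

1) 0.0ms=0b +2000.0ms=3b
2) 2000.0ms=3b +2000.0ms=3b
3) 4000.0ms=6b +571.429ms=6/7b
4) 4571.429ms=48/7b +1142.857ms=12/7b
5) 5714.286ms=60/7b +571.429ms=6/7b
6) 6285.714ms=66/7b +571.429ms=6/7b
7) 6857.143ms=72/7b +571.429ms=6/7b
8) 7428.571ms=78/7b +571.429ms=6/7b
Σ=12b of 12 (90bpm 6/8) — PASS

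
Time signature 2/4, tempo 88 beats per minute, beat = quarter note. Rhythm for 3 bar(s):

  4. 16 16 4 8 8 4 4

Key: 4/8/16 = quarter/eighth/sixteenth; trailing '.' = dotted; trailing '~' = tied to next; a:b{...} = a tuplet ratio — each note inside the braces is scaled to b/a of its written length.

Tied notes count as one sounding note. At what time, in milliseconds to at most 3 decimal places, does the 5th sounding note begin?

1. 0.0ms @ 0 + 1022.727ms (3/2)
2. 1022.727ms @ 3/2 + 170.455ms (1/4)
3. 1193.182ms @ 7/4 + 170.455ms (1/4)
4. 1363.636ms @ 2 + 681.818ms (1)
5. 2045.455ms @ 3 + 340.909ms (1/2)
6. 2386.364ms @ 7/2 + 340.909ms (1/2)
7. 2727.273ms @ 4 + 681.818ms (1)
8. 3409.091ms @ 5 + 681.818ms (1)

note 5 onset = 3b = 2045.455ms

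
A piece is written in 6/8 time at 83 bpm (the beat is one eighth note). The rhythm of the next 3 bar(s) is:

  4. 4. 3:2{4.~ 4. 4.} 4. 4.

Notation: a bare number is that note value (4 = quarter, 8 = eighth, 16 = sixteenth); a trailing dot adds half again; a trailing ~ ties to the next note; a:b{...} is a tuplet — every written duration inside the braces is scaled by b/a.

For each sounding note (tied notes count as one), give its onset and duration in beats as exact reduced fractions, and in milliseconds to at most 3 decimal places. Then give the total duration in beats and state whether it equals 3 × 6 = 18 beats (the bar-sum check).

1) 0.0ms=0b +2168.675ms=3b
2) 2168.675ms=3b +2168.675ms=3b
3) 4337.349ms=6b +2891.566ms=4b
4) 7228.916ms=10b +1445.783ms=2b
5) 8674.699ms=12b +2168.675ms=3b
6) 10843.373ms=15b +2168.675ms=3b
Σ=18b of 18 (83bpm 6/8) — PASS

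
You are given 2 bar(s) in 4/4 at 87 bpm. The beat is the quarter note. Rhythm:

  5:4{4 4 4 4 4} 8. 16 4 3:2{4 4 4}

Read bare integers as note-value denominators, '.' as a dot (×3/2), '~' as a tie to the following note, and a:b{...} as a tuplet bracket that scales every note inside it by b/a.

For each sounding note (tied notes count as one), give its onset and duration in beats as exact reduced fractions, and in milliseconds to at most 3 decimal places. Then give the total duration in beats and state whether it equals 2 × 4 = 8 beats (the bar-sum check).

1) 0.0ms=0b +551.724ms=4/5b
2) 551.724ms=4/5b +551.724ms=4/5b
3) 1103.448ms=8/5b +551.724ms=4/5b
4) 1655.172ms=12/5b +551.724ms=4/5b
5) 2206.897ms=16/5b +551.724ms=4/5b
6) 2758.621ms=4b +517.241ms=3/4b
7) 3275.862ms=19/4b +172.414ms=1/4b
8) 3448.276ms=5b +689.655ms=1b
9) 4137.931ms=6b +459.77ms=2/3b
10) 4597.701ms=20/3b +459.77ms=2/3b
11) 5057.471ms=22/3b +459.77ms=2/3b
Σ=8b of 8 (87bpm 4/4) — PASS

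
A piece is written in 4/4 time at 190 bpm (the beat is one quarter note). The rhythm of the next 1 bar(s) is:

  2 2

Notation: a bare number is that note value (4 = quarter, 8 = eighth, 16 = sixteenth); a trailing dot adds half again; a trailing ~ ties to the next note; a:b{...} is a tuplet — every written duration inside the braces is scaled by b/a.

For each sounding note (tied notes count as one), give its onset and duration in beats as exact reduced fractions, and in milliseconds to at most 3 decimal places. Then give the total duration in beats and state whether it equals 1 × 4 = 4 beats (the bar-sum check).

1) 0.0ms=0b +631.579ms=2b
2) 631.579ms=2b +631.579ms=2b
Σ=4b of 4 (190bpm 4/4) — PASS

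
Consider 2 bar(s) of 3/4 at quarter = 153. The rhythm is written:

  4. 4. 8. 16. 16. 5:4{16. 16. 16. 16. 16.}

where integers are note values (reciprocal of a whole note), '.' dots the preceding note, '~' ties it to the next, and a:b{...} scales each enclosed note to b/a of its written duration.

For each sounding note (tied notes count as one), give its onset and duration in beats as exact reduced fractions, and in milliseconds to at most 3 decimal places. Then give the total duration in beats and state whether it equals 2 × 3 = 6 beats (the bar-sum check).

1) 0.0ms=0b +588.235ms=3/2b
2) 588.235ms=3/2b +588.235ms=3/2b
3) 1176.471ms=3b +294.118ms=3/4b
4) 1470.588ms=15/4b +147.059ms=3/8b
5) 1617.647ms=33/8b +147.059ms=3/8b
6) 1764.706ms=9/2b +117.647ms=3/10b
7) 1882.353ms=24/5b +117.647ms=3/10b
8) 2000.0ms=51/10b +117.647ms=3/10b
9) 2117.647ms=27/5b +117.647ms=3/10b
10) 2235.294ms=57/10b +117.647ms=3/10b
Σ=6b of 6 (153bpm 3/4) — PASS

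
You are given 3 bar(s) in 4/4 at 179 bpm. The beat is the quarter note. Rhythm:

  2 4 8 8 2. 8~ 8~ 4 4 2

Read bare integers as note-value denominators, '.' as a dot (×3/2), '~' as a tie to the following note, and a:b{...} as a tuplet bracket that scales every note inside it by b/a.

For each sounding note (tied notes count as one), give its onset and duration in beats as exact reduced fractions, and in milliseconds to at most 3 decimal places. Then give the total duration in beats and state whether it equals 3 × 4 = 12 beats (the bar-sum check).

1) 0.0ms=0b +670.391ms=2b
2) 670.391ms=2b +335.196ms=1b
3) 1005.587ms=3b +167.598ms=1/2b
4) 1173.184ms=7/2b +167.598ms=1/2b
5) 1340.782ms=4b +1005.587ms=3b
6) 2346.369ms=7b +670.391ms=2b
7) 3016.76ms=9b +335.196ms=1b
8) 3351.955ms=10b +670.391ms=2b
Σ=12b of 12 (179bpm 4/4) — PASS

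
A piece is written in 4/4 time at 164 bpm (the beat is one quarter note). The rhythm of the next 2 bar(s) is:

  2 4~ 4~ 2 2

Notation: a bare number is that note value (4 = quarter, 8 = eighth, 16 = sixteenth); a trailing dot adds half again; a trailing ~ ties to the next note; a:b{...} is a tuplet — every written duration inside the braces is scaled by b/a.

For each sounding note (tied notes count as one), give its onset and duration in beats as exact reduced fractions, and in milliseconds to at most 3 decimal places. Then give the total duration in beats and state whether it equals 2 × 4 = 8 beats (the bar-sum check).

1) 0.0ms=0b +731.707ms=2b
2) 731.707ms=2b +1463.415ms=4b
3) 2195.122ms=6b +731.707ms=2b
Σ=8b of 8 (164bpm 4/4) — PASS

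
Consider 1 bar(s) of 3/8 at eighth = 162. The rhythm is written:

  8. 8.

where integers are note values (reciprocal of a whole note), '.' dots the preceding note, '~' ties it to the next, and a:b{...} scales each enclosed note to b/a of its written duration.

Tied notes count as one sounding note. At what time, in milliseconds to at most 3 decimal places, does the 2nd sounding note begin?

1. 0.0ms @ 0 + 555.556ms (3/2)
2. 555.556ms @ 3/2 + 555.556ms (3/2)

note 2 onset = 3/2b = 555.556ms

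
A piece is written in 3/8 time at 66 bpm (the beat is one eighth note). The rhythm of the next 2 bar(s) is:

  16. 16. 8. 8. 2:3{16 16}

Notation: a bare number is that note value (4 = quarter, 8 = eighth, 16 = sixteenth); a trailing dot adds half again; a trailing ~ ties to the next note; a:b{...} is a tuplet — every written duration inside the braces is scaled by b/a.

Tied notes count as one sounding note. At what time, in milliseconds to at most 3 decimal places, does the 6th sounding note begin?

1. 0.0ms @ 0 + 681.818ms (3/4)
2. 681.818ms @ 3/4 + 681.818ms (3/4)
3. 1363.636ms @ 3/2 + 1363.636ms (3/2)
4. 2727.273ms @ 3 + 1363.636ms (3/2)
5. 4090.909ms @ 9/2 + 681.818ms (3/4)
6. 4772.727ms @ 21/4 + 681.818ms (3/4)

note 6 onset = 21/4b = 4772.727ms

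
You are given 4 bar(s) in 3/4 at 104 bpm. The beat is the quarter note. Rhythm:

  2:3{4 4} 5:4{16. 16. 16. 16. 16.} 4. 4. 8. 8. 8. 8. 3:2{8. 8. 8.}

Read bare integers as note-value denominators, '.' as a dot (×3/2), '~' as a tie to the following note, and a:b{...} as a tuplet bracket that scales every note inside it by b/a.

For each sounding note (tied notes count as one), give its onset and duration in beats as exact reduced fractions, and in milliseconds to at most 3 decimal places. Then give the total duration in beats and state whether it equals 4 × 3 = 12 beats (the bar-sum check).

1) 0.0ms=0b +865.385ms=3/2b
2) 865.385ms=3/2b +865.385ms=3/2b
3) 1730.769ms=3b +173.077ms=3/10b
4) 1903.846ms=33/10b +173.077ms=3/10b
5) 2076.923ms=18/5b +173.077ms=3/10b
6) 2250.0ms=39/10b +173.077ms=3/10b
7) 2423.077ms=21/5b +173.077ms=3/10b
8) 2596.154ms=9/2b +865.385ms=3/2b
9) 3461.538ms=6b +865.385ms=3/2b
10) 4326.923ms=15/2b +432.692ms=3/4b
11) 4759.615ms=33/4b +432.692ms=3/4b
12) 5192.308ms=9b +432.692ms=3/4b
13) 5625.0ms=39/4b +432.692ms=3/4b
14) 6057.692ms=21/2b +288.462ms=1/2b
15) 6346.154ms=11b +288.462ms=1/2b
16) 6634.615ms=23/2b +288.462ms=1/2b
Σ=12b of 12 (104bpm 3/4) — PASS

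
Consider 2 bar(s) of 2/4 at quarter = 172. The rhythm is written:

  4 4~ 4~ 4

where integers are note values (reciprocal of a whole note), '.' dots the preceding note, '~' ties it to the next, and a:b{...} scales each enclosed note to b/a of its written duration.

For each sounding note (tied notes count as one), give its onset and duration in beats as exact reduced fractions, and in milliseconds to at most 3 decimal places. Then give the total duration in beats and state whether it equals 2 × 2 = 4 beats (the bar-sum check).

1) 0.0ms=0b +348.837ms=1b
2) 348.837ms=1b +1046.512ms=3b
Σ=4b of 4 (172bpm 2/4) — PASS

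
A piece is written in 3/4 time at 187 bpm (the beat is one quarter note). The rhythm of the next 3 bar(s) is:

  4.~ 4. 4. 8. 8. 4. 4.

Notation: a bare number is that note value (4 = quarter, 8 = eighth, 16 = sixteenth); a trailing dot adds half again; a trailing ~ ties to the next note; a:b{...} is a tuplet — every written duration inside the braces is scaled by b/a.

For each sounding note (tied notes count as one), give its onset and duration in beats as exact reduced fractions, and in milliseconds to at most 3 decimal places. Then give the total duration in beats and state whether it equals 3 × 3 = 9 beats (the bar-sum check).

1) 0.0ms=0b +962.567ms=3b
2) 962.567ms=3b +481.283ms=3/2b
3) 1443.85ms=9/2b +240.642ms=3/4b
4) 1684.492ms=21/4b +240.642ms=3/4b
5) 1925.134ms=6b +481.283ms=3/2b
6) 2406.417ms=15/2b +481.283ms=3/2b
Σ=9b of 9 (187bpm 3/4) — PASS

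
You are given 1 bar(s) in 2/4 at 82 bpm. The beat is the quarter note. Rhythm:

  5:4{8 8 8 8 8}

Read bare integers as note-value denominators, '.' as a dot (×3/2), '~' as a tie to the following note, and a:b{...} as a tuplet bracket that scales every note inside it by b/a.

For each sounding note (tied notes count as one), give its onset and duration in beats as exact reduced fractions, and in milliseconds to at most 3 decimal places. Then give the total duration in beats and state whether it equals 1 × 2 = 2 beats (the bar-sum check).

1) 0.0ms=0b +292.683ms=2/5b
2) 292.683ms=2/5b +292.683ms=2/5b
3) 585.366ms=4/5b +292.683ms=2/5b
4) 878.049ms=6/5b +292.683ms=2/5b
5) 1170.732ms=8/5b +292.683ms=2/5b
Σ=2b of 2 (82bpm 2/4) — PASS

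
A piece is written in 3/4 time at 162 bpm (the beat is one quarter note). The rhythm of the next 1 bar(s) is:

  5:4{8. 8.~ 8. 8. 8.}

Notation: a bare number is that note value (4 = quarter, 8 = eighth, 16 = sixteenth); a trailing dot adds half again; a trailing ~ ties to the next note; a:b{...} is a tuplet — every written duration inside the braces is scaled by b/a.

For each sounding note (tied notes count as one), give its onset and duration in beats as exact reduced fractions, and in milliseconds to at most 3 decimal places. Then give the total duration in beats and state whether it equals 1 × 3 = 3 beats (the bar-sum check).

1) 0.0ms=0b +222.222ms=3/5b
2) 222.222ms=3/5b +444.444ms=6/5b
3) 666.667ms=9/5b +222.222ms=3/5b
4) 888.889ms=12/5b +222.222ms=3/5b
Σ=3b of 3 (162bpm 3/4) — PASS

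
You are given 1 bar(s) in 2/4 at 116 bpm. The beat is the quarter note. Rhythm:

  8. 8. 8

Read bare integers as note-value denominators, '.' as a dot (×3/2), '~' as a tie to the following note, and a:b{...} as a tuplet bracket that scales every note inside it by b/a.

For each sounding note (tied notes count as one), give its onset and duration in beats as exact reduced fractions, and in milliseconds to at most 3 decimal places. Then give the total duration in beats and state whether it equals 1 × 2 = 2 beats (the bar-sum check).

1) 0.0ms=0b +387.931ms=3/4b
2) 387.931ms=3/4b +387.931ms=3/4b
3) 775.862ms=3/2b +258.621ms=1/2b
Σ=2b of 2 (116bpm 2/4) — PASS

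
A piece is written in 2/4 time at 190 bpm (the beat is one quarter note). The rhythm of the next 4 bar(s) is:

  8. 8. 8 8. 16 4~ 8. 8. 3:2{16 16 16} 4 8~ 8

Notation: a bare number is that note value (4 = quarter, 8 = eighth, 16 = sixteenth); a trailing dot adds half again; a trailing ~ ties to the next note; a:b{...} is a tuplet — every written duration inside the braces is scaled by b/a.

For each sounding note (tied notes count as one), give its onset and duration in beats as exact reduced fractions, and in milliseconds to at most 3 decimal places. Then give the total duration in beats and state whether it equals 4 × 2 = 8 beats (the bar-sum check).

1) 0.0ms=0b +236.842ms=3/4b
2) 236.842ms=3/4b +236.842ms=3/4b
3) 473.684ms=3/2b +157.895ms=1/2b
4) 631.579ms=2b +236.842ms=3/4b
5) 868.421ms=11/4b +78.947ms=1/4b
6) 947.368ms=3b +552.632ms=7/4b
7) 1500.0ms=19/4b +236.842ms=3/4b
8) 1736.842ms=11/2b +52.632ms=1/6b
9) 1789.474ms=17/3b +52.632ms=1/6b
10) 1842.105ms=35/6b +52.632ms=1/6b
11) 1894.737ms=6b +315.789ms=1b
12) 2210.526ms=7b +315.789ms=1b
Σ=8b of 8 (190bpm 2/4) — PASS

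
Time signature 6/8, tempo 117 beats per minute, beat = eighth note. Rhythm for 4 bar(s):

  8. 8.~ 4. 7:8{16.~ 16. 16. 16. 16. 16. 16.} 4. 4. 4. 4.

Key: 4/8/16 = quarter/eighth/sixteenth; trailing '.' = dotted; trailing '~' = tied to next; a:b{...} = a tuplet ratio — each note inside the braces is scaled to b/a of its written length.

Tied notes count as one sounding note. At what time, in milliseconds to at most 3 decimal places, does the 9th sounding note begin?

note 9 onset = 12b = 6153.846ms

1. 0.0ms @ 0 + 769.231ms (3/2)
2. 769.231ms @ 3/2 + 2307.692ms (9/2)
3. 3076.923ms @ 6 + 879.121ms (12/7)
4. 3956.044ms @ 54/7 + 439.56ms (6/7)
5. 4395.604ms @ 60/7 + 439.56ms (6/7)
6. 4835.165ms @ 66/7 + 439.56ms (6/7)
7. 5274.725ms @ 72/7 + 439.56ms (6/7)
8. 5714.286ms @ 78/7 + 439.56ms (6/7)
9. 6153.846ms @ 12 + 1538.462ms (3)
10. 7692.308ms @ 15 + 1538.462ms (3)
11. 9230.769ms @ 18 + 1538.462ms (3)
12. 10769.231ms @ 21 + 1538.462ms (3)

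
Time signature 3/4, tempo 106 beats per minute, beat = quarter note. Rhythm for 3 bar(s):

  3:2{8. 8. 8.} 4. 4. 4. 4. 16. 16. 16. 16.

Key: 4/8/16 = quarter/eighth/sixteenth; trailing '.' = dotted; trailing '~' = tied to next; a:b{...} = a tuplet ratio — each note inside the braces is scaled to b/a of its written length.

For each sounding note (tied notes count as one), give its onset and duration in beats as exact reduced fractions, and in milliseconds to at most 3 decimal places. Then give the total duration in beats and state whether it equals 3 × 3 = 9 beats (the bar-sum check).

1) 0.0ms=0b +283.019ms=1/2b
2) 283.019ms=1/2b +283.019ms=1/2b
3) 566.038ms=1b +283.019ms=1/2b
4) 849.057ms=3/2b +849.057ms=3/2b
5) 1698.113ms=3b +849.057ms=3/2b
6) 2547.17ms=9/2b +849.057ms=3/2b
7) 3396.226ms=6b +849.057ms=3/2b
8) 4245.283ms=15/2b +212.264ms=3/8b
9) 4457.547ms=63/8b +212.264ms=3/8b
10) 4669.811ms=33/4b +212.264ms=3/8b
11) 4882.075ms=69/8b +212.264ms=3/8b
Σ=9b of 9 (106bpm 3/4) — PASS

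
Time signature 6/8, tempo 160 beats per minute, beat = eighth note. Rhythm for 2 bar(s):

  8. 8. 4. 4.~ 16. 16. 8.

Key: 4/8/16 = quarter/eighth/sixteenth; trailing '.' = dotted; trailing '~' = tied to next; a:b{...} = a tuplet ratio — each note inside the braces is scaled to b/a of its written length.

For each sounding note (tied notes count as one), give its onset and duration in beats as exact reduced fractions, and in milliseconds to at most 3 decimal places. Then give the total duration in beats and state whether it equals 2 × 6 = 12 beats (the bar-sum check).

1) 0.0ms=0b +562.5ms=3/2b
2) 562.5ms=3/2b +562.5ms=3/2b
3) 1125.0ms=3b +1125.0ms=3b
4) 2250.0ms=6b +1406.25ms=15/4b
5) 3656.25ms=39/4b +281.25ms=3/4b
6) 3937.5ms=21/2b +562.5ms=3/2b
Σ=12b of 12 (160bpm 6/8) — PASS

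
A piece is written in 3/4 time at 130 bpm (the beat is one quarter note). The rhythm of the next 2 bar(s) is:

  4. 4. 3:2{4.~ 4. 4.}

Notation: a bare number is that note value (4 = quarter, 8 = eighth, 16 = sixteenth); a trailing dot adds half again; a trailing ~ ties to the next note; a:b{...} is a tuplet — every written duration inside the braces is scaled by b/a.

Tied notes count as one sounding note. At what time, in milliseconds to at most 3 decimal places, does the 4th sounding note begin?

1. 0.0ms @ 0 + 692.308ms (3/2)
2. 692.308ms @ 3/2 + 692.308ms (3/2)
3. 1384.615ms @ 3 + 923.077ms (2)
4. 2307.692ms @ 5 + 461.538ms (1)

note 4 onset = 5b = 2307.692ms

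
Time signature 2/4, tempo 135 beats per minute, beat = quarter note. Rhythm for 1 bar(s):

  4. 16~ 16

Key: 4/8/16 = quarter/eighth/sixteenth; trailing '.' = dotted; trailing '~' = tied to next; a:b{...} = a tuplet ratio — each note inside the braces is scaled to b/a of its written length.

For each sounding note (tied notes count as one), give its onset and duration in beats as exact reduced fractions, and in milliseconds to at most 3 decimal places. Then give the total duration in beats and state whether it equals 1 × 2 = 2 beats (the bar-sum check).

1) 0.0ms=0b +666.667ms=3/2b
2) 666.667ms=3/2b +222.222ms=1/2b
Σ=2b of 2 (135bpm 2/4) — PASS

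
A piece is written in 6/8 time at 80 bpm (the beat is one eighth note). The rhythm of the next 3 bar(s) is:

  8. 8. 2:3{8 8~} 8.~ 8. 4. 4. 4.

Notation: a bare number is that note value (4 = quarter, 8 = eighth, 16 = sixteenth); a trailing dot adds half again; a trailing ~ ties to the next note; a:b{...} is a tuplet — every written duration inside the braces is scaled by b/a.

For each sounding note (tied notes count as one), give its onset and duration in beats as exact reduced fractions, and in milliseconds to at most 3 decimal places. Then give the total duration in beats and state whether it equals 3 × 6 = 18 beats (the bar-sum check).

1) 0.0ms=0b +1125.0ms=3/2b
2) 1125.0ms=3/2b +1125.0ms=3/2b
3) 2250.0ms=3b +1125.0ms=3/2b
4) 3375.0ms=9/2b +3375.0ms=9/2b
5) 6750.0ms=9b +2250.0ms=3b
6) 9000.0ms=12b +2250.0ms=3b
7) 11250.0ms=15b +2250.0ms=3b
Σ=18b of 18 (80bpm 6/8) — PASS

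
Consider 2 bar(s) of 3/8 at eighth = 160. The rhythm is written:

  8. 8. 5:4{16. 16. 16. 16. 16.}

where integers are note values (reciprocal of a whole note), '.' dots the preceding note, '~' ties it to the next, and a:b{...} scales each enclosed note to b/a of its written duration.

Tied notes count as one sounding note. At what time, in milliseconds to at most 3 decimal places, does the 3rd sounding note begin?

1. 0.0ms @ 0 + 562.5ms (3/2)
2. 562.5ms @ 3/2 + 562.5ms (3/2)
3. 1125.0ms @ 3 + 225.0ms (3/5)
4. 1350.0ms @ 18/5 + 225.0ms (3/5)
5. 1575.0ms @ 21/5 + 225.0ms (3/5)
6. 1800.0ms @ 24/5 + 225.0ms (3/5)
7. 2025.0ms @ 27/5 + 225.0ms (3/5)

note 3 onset = 3b = 1125.0ms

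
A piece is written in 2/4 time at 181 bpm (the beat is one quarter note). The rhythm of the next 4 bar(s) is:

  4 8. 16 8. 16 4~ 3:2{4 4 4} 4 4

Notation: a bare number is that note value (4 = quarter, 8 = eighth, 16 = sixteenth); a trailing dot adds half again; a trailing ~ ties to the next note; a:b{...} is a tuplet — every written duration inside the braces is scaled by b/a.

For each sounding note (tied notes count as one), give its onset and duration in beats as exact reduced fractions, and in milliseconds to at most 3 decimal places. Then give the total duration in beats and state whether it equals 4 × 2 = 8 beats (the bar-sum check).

1) 0.0ms=0b +331.492ms=1b
2) 331.492ms=1b +248.619ms=3/4b
3) 580.11ms=7/4b +82.873ms=1/4b
4) 662.983ms=2b +248.619ms=3/4b
5) 911.602ms=11/4b +82.873ms=1/4b
6) 994.475ms=3b +552.486ms=5/3b
7) 1546.961ms=14/3b +220.994ms=2/3b
8) 1767.956ms=16/3b +220.994ms=2/3b
9) 1988.95ms=6b +331.492ms=1b
10) 2320.442ms=7b +331.492ms=1b
Σ=8b of 8 (181bpm 2/4) — PASS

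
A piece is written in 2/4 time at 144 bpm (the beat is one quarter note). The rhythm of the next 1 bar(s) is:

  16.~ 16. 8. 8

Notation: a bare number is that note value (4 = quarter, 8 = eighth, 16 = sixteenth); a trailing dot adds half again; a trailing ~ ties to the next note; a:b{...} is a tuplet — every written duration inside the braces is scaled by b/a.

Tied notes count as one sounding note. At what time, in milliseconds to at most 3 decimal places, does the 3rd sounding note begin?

1. 0.0ms @ 0 + 312.5ms (3/4)
2. 312.5ms @ 3/4 + 312.5ms (3/4)
3. 625.0ms @ 3/2 + 208.333ms (1/2)

note 3 onset = 3/2b = 625.0ms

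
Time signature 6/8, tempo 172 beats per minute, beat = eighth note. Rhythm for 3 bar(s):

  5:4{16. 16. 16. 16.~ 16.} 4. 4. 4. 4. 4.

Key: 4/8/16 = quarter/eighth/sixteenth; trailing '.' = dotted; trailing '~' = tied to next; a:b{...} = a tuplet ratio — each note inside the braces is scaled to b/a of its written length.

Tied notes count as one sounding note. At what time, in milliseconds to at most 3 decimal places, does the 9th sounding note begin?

1. 0.0ms @ 0 + 209.302ms (3/5)
2. 209.302ms @ 3/5 + 209.302ms (3/5)
3. 418.605ms @ 6/5 + 209.302ms (3/5)
4. 627.907ms @ 9/5 + 418.605ms (6/5)
5. 1046.512ms @ 3 + 1046.512ms (3)
6. 2093.023ms @ 6 + 1046.512ms (3)
7. 3139.535ms @ 9 + 1046.512ms (3)
8. 4186.047ms @ 12 + 1046.512ms (3)
9. 5232.558ms @ 15 + 1046.512ms (3)

note 9 onset = 15b = 5232.558ms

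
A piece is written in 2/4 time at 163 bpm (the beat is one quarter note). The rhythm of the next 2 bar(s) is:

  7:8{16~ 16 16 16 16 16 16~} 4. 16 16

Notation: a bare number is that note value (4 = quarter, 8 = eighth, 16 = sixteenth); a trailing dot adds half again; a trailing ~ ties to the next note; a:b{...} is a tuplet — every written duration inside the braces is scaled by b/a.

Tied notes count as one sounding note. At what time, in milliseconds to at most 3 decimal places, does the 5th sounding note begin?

1. 0.0ms @ 0 + 210.342ms (4/7)
2. 210.342ms @ 4/7 + 105.171ms (2/7)
3. 315.513ms @ 6/7 + 105.171ms (2/7)
4. 420.684ms @ 8/7 + 105.171ms (2/7)
5. 525.855ms @ 10/7 + 105.171ms (2/7)
6. 631.025ms @ 12/7 + 657.318ms (25/14)
7. 1288.344ms @ 7/2 + 92.025ms (1/4)
8. 1380.368ms @ 15/4 + 92.025ms (1/4)

note 5 onset = 10/7b = 525.855ms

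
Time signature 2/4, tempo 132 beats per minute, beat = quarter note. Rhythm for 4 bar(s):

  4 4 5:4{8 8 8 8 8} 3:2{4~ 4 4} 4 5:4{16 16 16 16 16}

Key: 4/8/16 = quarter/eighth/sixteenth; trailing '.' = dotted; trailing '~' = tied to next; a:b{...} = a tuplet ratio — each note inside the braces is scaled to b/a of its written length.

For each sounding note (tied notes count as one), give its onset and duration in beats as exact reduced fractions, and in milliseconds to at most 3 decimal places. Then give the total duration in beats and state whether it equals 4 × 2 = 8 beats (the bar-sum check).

1) 0.0ms=0b +454.545ms=1b
2) 454.545ms=1b +454.545ms=1b
3) 909.091ms=2b +181.818ms=2/5b
4) 1090.909ms=12/5b +181.818ms=2/5b
5) 1272.727ms=14/5b +181.818ms=2/5b
6) 1454.545ms=16/5b +181.818ms=2/5b
7) 1636.364ms=18/5b +181.818ms=2/5b
8) 1818.182ms=4b +606.061ms=4/3b
9) 2424.242ms=16/3b +303.03ms=2/3b
10) 2727.273ms=6b +454.545ms=1b
11) 3181.818ms=7b +90.909ms=1/5b
12) 3272.727ms=36/5b +90.909ms=1/5b
13) 3363.636ms=37/5b +90.909ms=1/5b
14) 3454.545ms=38/5b +90.909ms=1/5b
15) 3545.455ms=39/5b +90.909ms=1/5b
Σ=8b of 8 (132bpm 2/4) — PASS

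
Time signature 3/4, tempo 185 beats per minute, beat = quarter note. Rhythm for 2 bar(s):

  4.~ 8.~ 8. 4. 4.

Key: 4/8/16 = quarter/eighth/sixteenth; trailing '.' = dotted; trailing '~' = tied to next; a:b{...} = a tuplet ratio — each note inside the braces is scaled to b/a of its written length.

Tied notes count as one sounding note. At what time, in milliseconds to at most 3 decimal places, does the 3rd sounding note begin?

note 3 onset = 9/2b = 1459.459ms

1. 0.0ms @ 0 + 972.973ms (3)
2. 972.973ms @ 3 + 486.486ms (3/2)
3. 1459.459ms @ 9/2 + 486.486ms (3/2)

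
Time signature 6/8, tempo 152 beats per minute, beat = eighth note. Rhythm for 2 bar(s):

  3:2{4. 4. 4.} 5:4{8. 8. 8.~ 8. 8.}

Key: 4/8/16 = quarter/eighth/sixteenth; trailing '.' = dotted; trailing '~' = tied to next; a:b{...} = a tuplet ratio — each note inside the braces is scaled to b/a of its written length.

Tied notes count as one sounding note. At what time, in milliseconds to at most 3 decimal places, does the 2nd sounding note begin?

1. 0.0ms @ 0 + 789.474ms (2)
2. 789.474ms @ 2 + 789.474ms (2)
3. 1578.947ms @ 4 + 789.474ms (2)
4. 2368.421ms @ 6 + 473.684ms (6/5)
5. 2842.105ms @ 36/5 + 473.684ms (6/5)
6. 3315.789ms @ 42/5 + 947.368ms (12/5)
7. 4263.158ms @ 54/5 + 473.684ms (6/5)

note 2 onset = 2b = 789.474ms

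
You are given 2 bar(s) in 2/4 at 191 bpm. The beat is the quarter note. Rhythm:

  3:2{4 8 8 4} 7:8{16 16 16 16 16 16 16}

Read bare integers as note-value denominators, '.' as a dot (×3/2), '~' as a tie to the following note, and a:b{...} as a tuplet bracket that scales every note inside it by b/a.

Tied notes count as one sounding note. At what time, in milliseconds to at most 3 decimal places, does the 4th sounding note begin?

note 4 onset = 4/3b = 418.848ms

1. 0.0ms @ 0 + 209.424ms (2/3)
2. 209.424ms @ 2/3 + 104.712ms (1/3)
3. 314.136ms @ 1 + 104.712ms (1/3)
4. 418.848ms @ 4/3 + 209.424ms (2/3)
5. 628.272ms @ 2 + 89.753ms (2/7)
6. 718.025ms @ 16/7 + 89.753ms (2/7)
7. 807.779ms @ 18/7 + 89.753ms (2/7)
8. 897.532ms @ 20/7 + 89.753ms (2/7)
9. 987.285ms @ 22/7 + 89.753ms (2/7)
10. 1077.038ms @ 24/7 + 89.753ms (2/7)
11. 1166.791ms @ 26/7 + 89.753ms (2/7)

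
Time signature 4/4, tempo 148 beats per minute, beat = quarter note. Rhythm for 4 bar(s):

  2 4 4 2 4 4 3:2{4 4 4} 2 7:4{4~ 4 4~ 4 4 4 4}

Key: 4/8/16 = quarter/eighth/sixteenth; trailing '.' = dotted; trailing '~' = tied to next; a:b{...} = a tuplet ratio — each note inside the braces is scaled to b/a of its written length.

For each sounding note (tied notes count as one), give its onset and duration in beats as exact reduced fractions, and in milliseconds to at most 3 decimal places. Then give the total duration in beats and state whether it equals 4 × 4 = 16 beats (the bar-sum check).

1) 0.0ms=0b +810.811ms=2b
2) 810.811ms=2b +405.405ms=1b
3) 1216.216ms=3b +405.405ms=1b
4) 1621.622ms=4b +810.811ms=2b
5) 2432.432ms=6b +405.405ms=1b
6) 2837.838ms=7b +405.405ms=1b
7) 3243.243ms=8b +270.27ms=2/3b
8) 3513.514ms=26/3b +270.27ms=2/3b
9) 3783.784ms=28/3b +270.27ms=2/3b
10) 4054.054ms=10b +810.811ms=2b
11) 4864.865ms=12b +463.32ms=8/7b
12) 5328.185ms=92/7b +463.32ms=8/7b
13) 5791.506ms=100/7b +231.66ms=4/7b
14) 6023.166ms=104/7b +231.66ms=4/7b
15) 6254.826ms=108/7b +231.66ms=4/7b
Σ=16b of 16 (148bpm 4/4) — PASS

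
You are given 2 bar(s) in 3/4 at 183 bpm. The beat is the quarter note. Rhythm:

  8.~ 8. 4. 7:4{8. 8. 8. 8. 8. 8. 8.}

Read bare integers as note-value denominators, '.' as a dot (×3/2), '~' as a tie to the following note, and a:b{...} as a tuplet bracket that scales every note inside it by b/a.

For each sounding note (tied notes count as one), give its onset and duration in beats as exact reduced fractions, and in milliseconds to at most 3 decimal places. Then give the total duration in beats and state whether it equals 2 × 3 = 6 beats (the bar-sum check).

1) 0.0ms=0b +491.803ms=3/2b
2) 491.803ms=3/2b +491.803ms=3/2b
3) 983.607ms=3b +140.515ms=3/7b
4) 1124.122ms=24/7b +140.515ms=3/7b
5) 1264.637ms=27/7b +140.515ms=3/7b
6) 1405.152ms=30/7b +140.515ms=3/7b
7) 1545.667ms=33/7b +140.515ms=3/7b
8) 1686.183ms=36/7b +140.515ms=3/7b
9) 1826.698ms=39/7b +140.515ms=3/7b
Σ=6b of 6 (183bpm 3/4) — PASS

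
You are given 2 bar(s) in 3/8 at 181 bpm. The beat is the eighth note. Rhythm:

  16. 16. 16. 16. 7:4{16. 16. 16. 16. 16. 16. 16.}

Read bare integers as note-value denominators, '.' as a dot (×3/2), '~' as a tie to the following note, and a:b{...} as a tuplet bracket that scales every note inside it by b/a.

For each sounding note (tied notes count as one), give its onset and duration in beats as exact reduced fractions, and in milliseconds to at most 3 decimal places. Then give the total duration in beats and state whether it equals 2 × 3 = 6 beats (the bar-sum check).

1) 0.0ms=0b +248.619ms=3/4b
2) 248.619ms=3/4b +248.619ms=3/4b
3) 497.238ms=3/2b +248.619ms=3/4b
4) 745.856ms=9/4b +248.619ms=3/4b
5) 994.475ms=3b +142.068ms=3/7b
6) 1136.543ms=24/7b +142.068ms=3/7b
7) 1278.611ms=27/7b +142.068ms=3/7b
8) 1420.679ms=30/7b +142.068ms=3/7b
9) 1562.747ms=33/7b +142.068ms=3/7b
10) 1704.815ms=36/7b +142.068ms=3/7b
11) 1846.882ms=39/7b +142.068ms=3/7b
Σ=6b of 6 (181bpm 3/8) — PASS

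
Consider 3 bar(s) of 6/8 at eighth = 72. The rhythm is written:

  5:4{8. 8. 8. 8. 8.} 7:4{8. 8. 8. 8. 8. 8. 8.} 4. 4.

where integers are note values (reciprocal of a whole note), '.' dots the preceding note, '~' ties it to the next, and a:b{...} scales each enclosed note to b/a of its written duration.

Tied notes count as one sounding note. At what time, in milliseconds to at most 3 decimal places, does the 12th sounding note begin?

1. 0.0ms @ 0 + 1000.0ms (6/5)
2. 1000.0ms @ 6/5 + 1000.0ms (6/5)
3. 2000.0ms @ 12/5 + 1000.0ms (6/5)
4. 3000.0ms @ 18/5 + 1000.0ms (6/5)
5. 4000.0ms @ 24/5 + 1000.0ms (6/5)
6. 5000.0ms @ 6 + 714.286ms (6/7)
7. 5714.286ms @ 48/7 + 714.286ms (6/7)
8. 6428.571ms @ 54/7 + 714.286ms (6/7)
9. 7142.857ms @ 60/7 + 714.286ms (6/7)
10. 7857.143ms @ 66/7 + 714.286ms (6/7)
11. 8571.429ms @ 72/7 + 714.286ms (6/7)
12. 9285.714ms @ 78/7 + 714.286ms (6/7)
13. 10000.0ms @ 12 + 2500.0ms (3)
14. 12500.0ms @ 15 + 2500.0ms (3)

note 12 onset = 78/7b = 9285.714ms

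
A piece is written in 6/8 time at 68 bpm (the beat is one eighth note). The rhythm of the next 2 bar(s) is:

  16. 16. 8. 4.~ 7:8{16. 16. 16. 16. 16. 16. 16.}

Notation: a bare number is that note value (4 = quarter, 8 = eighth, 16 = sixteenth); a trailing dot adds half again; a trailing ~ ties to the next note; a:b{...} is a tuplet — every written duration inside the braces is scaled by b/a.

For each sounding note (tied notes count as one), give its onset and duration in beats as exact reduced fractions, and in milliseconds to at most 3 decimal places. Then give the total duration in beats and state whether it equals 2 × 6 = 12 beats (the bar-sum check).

1) 0.0ms=0b +661.765ms=3/4b
2) 661.765ms=3/4b +661.765ms=3/4b
3) 1323.529ms=3/2b +1323.529ms=3/2b
4) 2647.059ms=3b +3403.361ms=27/7b
5) 6050.42ms=48/7b +756.303ms=6/7b
6) 6806.723ms=54/7b +756.303ms=6/7b
7) 7563.025ms=60/7b +756.303ms=6/7b
8) 8319.328ms=66/7b +756.303ms=6/7b
9) 9075.63ms=72/7b +756.303ms=6/7b
10) 9831.933ms=78/7b +756.303ms=6/7b
Σ=12b of 12 (68bpm 6/8) — PASS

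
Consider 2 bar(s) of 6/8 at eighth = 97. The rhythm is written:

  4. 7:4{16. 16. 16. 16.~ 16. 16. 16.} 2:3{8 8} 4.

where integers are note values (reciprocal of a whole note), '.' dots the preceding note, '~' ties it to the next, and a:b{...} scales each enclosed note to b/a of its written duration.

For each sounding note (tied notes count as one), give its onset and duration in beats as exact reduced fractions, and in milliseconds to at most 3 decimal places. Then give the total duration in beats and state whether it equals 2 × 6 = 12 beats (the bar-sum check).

1) 0.0ms=0b +1855.67ms=3b
2) 1855.67ms=3b +265.096ms=3/7b
3) 2120.766ms=24/7b +265.096ms=3/7b
4) 2385.862ms=27/7b +265.096ms=3/7b
5) 2650.957ms=30/7b +530.191ms=6/7b
6) 3181.149ms=36/7b +265.096ms=3/7b
7) 3446.244ms=39/7b +265.096ms=3/7b
8) 3711.34ms=6b +927.835ms=3/2b
9) 4639.175ms=15/2b +927.835ms=3/2b
10) 5567.01ms=9b +1855.67ms=3b
Σ=12b of 12 (97bpm 6/8) — PASS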